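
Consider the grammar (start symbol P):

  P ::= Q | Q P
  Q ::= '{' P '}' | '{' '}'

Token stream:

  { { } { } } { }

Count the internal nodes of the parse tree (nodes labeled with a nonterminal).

[P [Q { [P [Q { }] [P [Q { }]]] }] [P [Q { }]]]

8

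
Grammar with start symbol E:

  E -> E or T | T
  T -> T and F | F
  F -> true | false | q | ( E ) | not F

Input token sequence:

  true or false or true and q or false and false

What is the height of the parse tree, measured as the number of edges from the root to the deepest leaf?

[E [E [E [E [T [F true]]] or [T [F false]]] or [T [T [F true]] and [F q]]] or [T [T [F false]] and [F false]]]

6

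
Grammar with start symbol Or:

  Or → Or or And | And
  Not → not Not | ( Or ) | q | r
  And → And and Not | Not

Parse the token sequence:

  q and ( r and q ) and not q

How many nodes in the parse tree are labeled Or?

2

[Or [And [And [And [Not q]] and [Not ( [Or [And [And [Not r]] and [Not q]]] )]] and [Not not [Not q]]]]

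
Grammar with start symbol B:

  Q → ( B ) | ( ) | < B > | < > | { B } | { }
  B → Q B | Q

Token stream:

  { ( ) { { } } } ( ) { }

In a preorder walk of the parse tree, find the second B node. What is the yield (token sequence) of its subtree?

( ) { { } }

[B [Q { [B [Q ( )] [B [Q { [B [Q { }]] }]]] }] [B [Q ( )] [B [Q { }]]]]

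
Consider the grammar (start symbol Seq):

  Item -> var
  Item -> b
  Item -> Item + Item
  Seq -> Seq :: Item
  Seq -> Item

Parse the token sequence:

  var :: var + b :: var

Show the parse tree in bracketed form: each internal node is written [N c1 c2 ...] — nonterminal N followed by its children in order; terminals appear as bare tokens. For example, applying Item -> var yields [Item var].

Seq
Seq :: Item
Seq :: Item :: Item
Item :: Item :: Item
var :: Item :: Item
var :: Item + Item :: Item
var :: var + Item :: Item
var :: var + b :: Item
var :: var + b :: var

[Seq [Seq [Seq [Item var]] :: [Item [Item var] + [Item b]]] :: [Item var]]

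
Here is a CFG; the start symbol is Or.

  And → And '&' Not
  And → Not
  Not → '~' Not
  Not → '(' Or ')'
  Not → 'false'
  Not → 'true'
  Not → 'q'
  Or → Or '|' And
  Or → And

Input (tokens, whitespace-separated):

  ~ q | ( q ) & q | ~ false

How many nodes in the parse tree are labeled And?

5

[Or [Or [Or [And [Not ~ [Not q]]]] | [And [And [Not ( [Or [And [Not q]]] )]] & [Not q]]] | [And [Not ~ [Not false]]]]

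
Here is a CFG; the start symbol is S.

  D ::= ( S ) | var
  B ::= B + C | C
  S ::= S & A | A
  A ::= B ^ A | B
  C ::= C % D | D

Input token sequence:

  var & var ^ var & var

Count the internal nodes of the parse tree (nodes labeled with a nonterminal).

[S [S [S [A [B [C [D var]]]]] & [A [B [C [D var]]] ^ [A [B [C [D var]]]]]] & [A [B [C [D var]]]]]

19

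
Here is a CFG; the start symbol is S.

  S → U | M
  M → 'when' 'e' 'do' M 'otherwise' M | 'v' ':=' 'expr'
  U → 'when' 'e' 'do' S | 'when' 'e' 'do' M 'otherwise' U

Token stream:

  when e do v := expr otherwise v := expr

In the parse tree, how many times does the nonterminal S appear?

[S [M when e do [M v := expr] otherwise [M v := expr]]]

1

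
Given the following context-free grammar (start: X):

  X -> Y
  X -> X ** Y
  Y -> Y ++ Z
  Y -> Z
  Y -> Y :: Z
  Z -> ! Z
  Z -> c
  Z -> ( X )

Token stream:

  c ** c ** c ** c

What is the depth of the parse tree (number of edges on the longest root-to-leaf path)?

6

[X [X [X [X [Y [Z c]]] ** [Y [Z c]]] ** [Y [Z c]]] ** [Y [Z c]]]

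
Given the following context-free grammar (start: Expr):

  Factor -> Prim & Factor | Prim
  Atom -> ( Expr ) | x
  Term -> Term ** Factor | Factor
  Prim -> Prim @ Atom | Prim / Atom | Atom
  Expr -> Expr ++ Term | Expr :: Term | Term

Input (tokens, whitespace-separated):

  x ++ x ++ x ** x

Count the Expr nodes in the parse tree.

3

[Expr [Expr [Expr [Term [Factor [Prim [Atom x]]]]] ++ [Term [Factor [Prim [Atom x]]]]] ++ [Term [Term [Factor [Prim [Atom x]]]] ** [Factor [Prim [Atom x]]]]]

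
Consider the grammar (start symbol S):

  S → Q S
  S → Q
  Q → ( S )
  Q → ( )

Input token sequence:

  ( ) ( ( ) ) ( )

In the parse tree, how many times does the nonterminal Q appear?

4

[S [Q ( )] [S [Q ( [S [Q ( )]] )] [S [Q ( )]]]]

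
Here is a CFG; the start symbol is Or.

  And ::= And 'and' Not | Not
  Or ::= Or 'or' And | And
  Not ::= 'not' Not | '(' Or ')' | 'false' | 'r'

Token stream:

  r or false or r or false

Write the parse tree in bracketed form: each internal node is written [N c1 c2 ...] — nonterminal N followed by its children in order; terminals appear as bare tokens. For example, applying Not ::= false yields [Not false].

[Or [Or [Or [Or [And [Not r]]] or [And [Not false]]] or [And [Not r]]] or [And [Not false]]]

Or
Or or And
Or or And or And
Or or And or And or And
And or And or And or And
Not or And or And or And
r or And or And or And
r or Not or And or And
r or false or And or And
r or false or Not or And
r or false or r or And
r or false or r or Not
r or false or r or false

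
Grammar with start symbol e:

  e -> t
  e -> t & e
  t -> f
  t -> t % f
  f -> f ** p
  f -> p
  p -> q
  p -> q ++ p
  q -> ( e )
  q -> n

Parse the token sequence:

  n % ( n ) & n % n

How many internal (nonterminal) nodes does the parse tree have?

[e [t [t [f [p [q n]]]] % [f [p [q ( [e [t [f [p [q n]]]]] )]]]] & [e [t [t [f [p [q n]]]] % [f [p [q n]]]]]]

23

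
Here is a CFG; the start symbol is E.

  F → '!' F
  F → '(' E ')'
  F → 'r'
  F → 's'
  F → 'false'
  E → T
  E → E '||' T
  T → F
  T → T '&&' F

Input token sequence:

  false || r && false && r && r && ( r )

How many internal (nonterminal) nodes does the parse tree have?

[E [E [T [F false]]] || [T [T [T [T [T [F r]] && [F false]] && [F r]] && [F r]] && [F ( [E [T [F r]]] )]]]

17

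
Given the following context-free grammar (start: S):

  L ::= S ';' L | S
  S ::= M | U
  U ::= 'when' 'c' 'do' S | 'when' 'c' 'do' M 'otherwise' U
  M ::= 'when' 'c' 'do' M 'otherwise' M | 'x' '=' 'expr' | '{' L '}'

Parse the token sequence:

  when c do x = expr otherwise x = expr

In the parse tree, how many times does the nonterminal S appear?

[S [M when c do [M x = expr] otherwise [M x = expr]]]

1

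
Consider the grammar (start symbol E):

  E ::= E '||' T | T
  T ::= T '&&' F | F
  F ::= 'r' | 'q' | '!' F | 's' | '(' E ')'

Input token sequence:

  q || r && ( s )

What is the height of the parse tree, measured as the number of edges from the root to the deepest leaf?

[E [E [T [F q]]] || [T [T [F r]] && [F ( [E [T [F s]]] )]]]

6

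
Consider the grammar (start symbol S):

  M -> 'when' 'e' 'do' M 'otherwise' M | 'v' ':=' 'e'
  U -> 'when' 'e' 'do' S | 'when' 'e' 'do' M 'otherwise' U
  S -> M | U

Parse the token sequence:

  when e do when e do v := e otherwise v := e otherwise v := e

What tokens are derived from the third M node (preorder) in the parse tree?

[S [M when e do [M when e do [M v := e] otherwise [M v := e]] otherwise [M v := e]]]

v := e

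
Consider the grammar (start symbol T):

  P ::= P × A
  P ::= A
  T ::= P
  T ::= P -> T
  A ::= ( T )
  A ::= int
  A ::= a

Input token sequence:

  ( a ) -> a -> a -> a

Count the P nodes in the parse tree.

5

[T [P [A ( [T [P [A a]]] )]] -> [T [P [A a]] -> [T [P [A a]] -> [T [P [A a]]]]]]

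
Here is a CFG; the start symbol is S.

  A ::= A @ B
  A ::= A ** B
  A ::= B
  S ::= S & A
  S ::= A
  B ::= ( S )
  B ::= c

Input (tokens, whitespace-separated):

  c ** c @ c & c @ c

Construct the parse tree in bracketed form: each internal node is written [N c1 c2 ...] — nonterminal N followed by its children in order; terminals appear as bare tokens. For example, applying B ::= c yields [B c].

S
S & A
A & A
A @ B & A
A ** B @ B & A
B ** B @ B & A
c ** B @ B & A
c ** c @ B & A
c ** c @ c & A
c ** c @ c & A @ B
c ** c @ c & B @ B
c ** c @ c & c @ B
c ** c @ c & c @ c

[S [S [A [A [A [B c]] ** [B c]] @ [B c]]] & [A [A [B c]] @ [B c]]]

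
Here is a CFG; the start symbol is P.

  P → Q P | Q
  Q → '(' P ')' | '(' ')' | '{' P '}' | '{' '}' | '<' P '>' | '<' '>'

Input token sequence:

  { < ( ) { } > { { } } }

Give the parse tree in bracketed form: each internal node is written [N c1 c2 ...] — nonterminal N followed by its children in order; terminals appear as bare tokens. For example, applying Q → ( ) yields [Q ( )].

P
Q
{ P }
{ Q P }
{ < P > P }
{ < Q P > P }
{ < ( ) P > P }
{ < ( ) Q > P }
{ < ( ) { } > P }
{ < ( ) { } > Q }
{ < ( ) { } > { P } }
{ < ( ) { } > { Q } }
{ < ( ) { } > { { } } }

[P [Q { [P [Q < [P [Q ( )] [P [Q { }]]] >] [P [Q { [P [Q { }]] }]]] }]]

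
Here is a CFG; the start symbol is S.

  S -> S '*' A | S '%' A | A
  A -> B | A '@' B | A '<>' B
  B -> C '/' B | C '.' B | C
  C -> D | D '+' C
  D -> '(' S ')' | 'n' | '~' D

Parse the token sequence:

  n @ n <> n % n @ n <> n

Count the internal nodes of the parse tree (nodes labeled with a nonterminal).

[S [S [A [A [A [B [C [D n]]]] @ [B [C [D n]]]] <> [B [C [D n]]]]] % [A [A [A [B [C [D n]]]] @ [B [C [D n]]]] <> [B [C [D n]]]]]

26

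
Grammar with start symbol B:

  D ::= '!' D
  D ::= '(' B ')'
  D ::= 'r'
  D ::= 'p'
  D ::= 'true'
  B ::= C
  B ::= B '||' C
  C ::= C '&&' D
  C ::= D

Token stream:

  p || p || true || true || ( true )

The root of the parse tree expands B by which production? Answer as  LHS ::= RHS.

B ::= B '||' C

[B [B [B [B [B [C [D p]]] || [C [D p]]] || [C [D true]]] || [C [D true]]] || [C [D ( [B [C [D true]]] )]]]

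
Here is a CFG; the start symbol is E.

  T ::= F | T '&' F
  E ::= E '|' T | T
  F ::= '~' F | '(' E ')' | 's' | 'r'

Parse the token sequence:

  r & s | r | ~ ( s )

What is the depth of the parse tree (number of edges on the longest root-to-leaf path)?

[E [E [E [T [T [F r]] & [F s]]] | [T [F r]]] | [T [F ~ [F ( [E [T [F s]]] )]]]]

7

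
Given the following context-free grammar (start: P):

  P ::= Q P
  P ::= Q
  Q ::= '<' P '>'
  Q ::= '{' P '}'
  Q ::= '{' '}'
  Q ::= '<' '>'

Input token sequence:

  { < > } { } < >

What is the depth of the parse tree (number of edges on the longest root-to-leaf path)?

4

[P [Q { [P [Q < >]] }] [P [Q { }] [P [Q < >]]]]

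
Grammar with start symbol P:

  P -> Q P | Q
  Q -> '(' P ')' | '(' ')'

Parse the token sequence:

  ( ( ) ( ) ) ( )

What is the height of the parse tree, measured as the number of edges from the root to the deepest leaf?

5

[P [Q ( [P [Q ( )] [P [Q ( )]]] )] [P [Q ( )]]]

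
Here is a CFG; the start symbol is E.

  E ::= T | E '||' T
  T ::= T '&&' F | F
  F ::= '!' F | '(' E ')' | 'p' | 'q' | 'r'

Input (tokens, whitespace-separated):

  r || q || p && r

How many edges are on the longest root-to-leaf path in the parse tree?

[E [E [E [T [F r]]] || [T [F q]]] || [T [T [F p]] && [F r]]]

5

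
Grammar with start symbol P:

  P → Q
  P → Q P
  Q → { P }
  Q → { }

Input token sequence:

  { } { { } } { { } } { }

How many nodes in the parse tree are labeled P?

6

[P [Q { }] [P [Q { [P [Q { }]] }] [P [Q { [P [Q { }]] }] [P [Q { }]]]]]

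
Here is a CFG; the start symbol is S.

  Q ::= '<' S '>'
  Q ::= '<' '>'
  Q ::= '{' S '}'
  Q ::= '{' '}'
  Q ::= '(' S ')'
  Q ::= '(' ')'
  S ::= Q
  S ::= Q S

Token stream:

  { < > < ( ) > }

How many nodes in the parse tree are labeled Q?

4

[S [Q { [S [Q < >] [S [Q < [S [Q ( )]] >]]] }]]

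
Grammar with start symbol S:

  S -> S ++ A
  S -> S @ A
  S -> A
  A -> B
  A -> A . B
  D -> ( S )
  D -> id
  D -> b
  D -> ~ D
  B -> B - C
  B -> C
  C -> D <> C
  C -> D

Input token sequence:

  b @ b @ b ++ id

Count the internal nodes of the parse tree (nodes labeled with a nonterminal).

20

[S [S [S [S [A [B [C [D b]]]]] @ [A [B [C [D b]]]]] @ [A [B [C [D b]]]]] ++ [A [B [C [D id]]]]]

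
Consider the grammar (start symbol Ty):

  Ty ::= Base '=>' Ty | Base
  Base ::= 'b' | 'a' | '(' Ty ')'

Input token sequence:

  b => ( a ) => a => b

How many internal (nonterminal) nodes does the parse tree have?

10

[Ty [Base b] => [Ty [Base ( [Ty [Base a]] )] => [Ty [Base a] => [Ty [Base b]]]]]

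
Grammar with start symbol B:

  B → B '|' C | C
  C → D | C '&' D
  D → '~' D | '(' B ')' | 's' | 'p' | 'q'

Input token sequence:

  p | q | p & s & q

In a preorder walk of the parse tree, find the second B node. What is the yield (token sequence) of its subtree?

[B [B [B [C [D p]]] | [C [D q]]] | [C [C [C [D p]] & [D s]] & [D q]]]

p | q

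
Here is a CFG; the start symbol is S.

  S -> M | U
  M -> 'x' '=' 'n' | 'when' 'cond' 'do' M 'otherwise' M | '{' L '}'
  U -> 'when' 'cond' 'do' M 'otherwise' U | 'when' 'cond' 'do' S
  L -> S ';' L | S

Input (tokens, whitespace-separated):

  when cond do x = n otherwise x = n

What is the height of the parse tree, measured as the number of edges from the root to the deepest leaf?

[S [M when cond do [M x = n] otherwise [M x = n]]]

3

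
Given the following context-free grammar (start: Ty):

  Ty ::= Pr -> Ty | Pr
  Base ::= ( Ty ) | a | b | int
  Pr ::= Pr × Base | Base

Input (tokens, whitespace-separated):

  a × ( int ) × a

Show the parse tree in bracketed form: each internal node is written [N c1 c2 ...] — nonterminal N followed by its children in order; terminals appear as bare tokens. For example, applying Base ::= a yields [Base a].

Ty
Pr
Pr × Base
Pr × Base × Base
Base × Base × Base
a × Base × Base
a × ( Ty ) × Base
a × ( Pr ) × Base
a × ( Base ) × Base
a × ( int ) × Base
a × ( int ) × a

[Ty [Pr [Pr [Pr [Base a]] × [Base ( [Ty [Pr [Base int]]] )]] × [Base a]]]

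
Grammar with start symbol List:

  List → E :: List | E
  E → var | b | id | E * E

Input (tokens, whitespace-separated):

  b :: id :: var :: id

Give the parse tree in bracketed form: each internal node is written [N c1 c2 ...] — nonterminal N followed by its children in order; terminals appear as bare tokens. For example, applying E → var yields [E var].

[List [E b] :: [List [E id] :: [List [E var] :: [List [E id]]]]]

List
E :: List
b :: List
b :: E :: List
b :: id :: List
b :: id :: E :: List
b :: id :: var :: List
b :: id :: var :: E
b :: id :: var :: id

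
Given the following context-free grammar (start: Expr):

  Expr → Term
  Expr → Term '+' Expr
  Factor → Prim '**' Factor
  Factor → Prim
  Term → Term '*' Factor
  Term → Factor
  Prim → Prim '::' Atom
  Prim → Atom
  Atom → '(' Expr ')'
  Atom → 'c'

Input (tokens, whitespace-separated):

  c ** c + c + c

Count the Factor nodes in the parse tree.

[Expr [Term [Factor [Prim [Atom c]] ** [Factor [Prim [Atom c]]]]] + [Expr [Term [Factor [Prim [Atom c]]]] + [Expr [Term [Factor [Prim [Atom c]]]]]]]

4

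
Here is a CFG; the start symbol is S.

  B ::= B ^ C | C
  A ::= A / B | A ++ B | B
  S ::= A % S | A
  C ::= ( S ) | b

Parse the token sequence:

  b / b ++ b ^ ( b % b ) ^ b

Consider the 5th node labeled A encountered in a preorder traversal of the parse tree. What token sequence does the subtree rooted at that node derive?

b

[S [A [A [A [B [C b]]] / [B [C b]]] ++ [B [B [B [C b]] ^ [C ( [S [A [B [C b]]] % [S [A [B [C b]]]]] )]] ^ [C b]]]]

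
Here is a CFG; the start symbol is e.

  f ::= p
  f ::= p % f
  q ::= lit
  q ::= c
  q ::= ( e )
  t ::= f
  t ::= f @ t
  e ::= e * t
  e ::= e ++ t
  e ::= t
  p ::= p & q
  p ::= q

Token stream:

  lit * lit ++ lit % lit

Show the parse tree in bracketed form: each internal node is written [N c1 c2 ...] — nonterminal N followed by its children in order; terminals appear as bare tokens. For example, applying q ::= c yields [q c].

e
e ++ t
e * t ++ t
t * t ++ t
f * t ++ t
p * t ++ t
q * t ++ t
lit * t ++ t
lit * f ++ t
lit * p ++ t
lit * q ++ t
lit * lit ++ t
lit * lit ++ f
lit * lit ++ p % f
lit * lit ++ q % f
lit * lit ++ lit % f
lit * lit ++ lit % p
lit * lit ++ lit % q
lit * lit ++ lit % lit

[e [e [e [t [f [p [q lit]]]]] * [t [f [p [q lit]]]]] ++ [t [f [p [q lit]] % [f [p [q lit]]]]]]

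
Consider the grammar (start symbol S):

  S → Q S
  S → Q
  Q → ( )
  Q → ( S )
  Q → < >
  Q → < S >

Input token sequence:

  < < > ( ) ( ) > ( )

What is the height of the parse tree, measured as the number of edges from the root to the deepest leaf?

6

[S [Q < [S [Q < >] [S [Q ( )] [S [Q ( )]]]] >] [S [Q ( )]]]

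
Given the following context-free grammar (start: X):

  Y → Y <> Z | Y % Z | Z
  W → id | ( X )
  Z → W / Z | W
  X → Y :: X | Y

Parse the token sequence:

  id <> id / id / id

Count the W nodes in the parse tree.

4

[X [Y [Y [Z [W id]]] <> [Z [W id] / [Z [W id] / [Z [W id]]]]]]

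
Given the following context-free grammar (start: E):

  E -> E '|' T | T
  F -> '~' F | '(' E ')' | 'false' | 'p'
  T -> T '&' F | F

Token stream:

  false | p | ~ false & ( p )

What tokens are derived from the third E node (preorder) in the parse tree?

[E [E [E [T [F false]]] | [T [F p]]] | [T [T [F ~ [F false]]] & [F ( [E [T [F p]]] )]]]

false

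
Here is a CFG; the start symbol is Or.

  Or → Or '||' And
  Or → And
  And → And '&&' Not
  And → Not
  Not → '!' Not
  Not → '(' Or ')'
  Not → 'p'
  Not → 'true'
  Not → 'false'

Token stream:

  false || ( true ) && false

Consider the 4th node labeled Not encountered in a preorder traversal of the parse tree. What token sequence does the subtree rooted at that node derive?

[Or [Or [And [Not false]]] || [And [And [Not ( [Or [And [Not true]]] )]] && [Not false]]]

false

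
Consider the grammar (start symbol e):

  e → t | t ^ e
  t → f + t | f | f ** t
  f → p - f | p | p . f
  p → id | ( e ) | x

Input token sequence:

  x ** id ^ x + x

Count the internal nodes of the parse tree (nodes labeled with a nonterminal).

[e [t [f [p x]] ** [t [f [p id]]]] ^ [e [t [f [p x]] + [t [f [p x]]]]]]

14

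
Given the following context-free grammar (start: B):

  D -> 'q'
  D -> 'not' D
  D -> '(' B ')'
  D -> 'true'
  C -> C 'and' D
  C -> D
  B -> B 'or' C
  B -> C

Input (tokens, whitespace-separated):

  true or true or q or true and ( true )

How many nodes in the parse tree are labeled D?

6

[B [B [B [B [C [D true]]] or [C [D true]]] or [C [D q]]] or [C [C [D true]] and [D ( [B [C [D true]]] )]]]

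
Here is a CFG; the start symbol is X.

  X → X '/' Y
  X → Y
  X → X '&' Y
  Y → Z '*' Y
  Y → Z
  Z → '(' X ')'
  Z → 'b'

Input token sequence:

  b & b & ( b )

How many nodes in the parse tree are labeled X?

[X [X [X [Y [Z b]]] & [Y [Z b]]] & [Y [Z ( [X [Y [Z b]]] )]]]

4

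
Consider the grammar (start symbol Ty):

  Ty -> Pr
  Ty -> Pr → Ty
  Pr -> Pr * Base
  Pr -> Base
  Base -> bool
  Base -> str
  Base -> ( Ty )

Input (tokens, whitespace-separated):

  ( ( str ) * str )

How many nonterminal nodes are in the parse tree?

11

[Ty [Pr [Base ( [Ty [Pr [Pr [Base ( [Ty [Pr [Base str]]] )]] * [Base str]]] )]]]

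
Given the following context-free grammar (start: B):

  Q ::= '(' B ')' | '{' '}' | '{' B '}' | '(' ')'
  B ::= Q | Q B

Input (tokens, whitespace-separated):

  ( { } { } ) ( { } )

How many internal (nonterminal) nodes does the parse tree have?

10

[B [Q ( [B [Q { }] [B [Q { }]]] )] [B [Q ( [B [Q { }]] )]]]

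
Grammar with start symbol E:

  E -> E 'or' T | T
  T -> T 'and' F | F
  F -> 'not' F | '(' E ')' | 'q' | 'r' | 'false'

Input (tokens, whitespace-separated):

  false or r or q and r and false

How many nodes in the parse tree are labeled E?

3

[E [E [E [T [F false]]] or [T [F r]]] or [T [T [T [F q]] and [F r]] and [F false]]]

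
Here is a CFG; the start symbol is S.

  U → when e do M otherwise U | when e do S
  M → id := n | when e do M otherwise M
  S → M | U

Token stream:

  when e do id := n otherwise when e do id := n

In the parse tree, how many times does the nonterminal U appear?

2

[S [U when e do [M id := n] otherwise [U when e do [S [M id := n]]]]]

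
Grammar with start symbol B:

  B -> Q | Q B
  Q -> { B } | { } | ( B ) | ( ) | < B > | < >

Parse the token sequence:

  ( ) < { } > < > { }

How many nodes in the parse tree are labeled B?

5

[B [Q ( )] [B [Q < [B [Q { }]] >] [B [Q < >] [B [Q { }]]]]]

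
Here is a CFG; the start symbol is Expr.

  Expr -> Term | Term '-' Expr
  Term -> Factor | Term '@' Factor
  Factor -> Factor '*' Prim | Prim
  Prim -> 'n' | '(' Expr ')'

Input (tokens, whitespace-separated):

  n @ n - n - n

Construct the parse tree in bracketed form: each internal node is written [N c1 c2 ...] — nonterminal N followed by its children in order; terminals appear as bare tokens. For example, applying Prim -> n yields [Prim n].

Expr
Term - Expr
Term @ Factor - Expr
Factor @ Factor - Expr
Prim @ Factor - Expr
n @ Factor - Expr
n @ Prim - Expr
n @ n - Expr
n @ n - Term - Expr
n @ n - Factor - Expr
n @ n - Prim - Expr
n @ n - n - Expr
n @ n - n - Term
n @ n - n - Factor
n @ n - n - Prim
n @ n - n - n

[Expr [Term [Term [Factor [Prim n]]] @ [Factor [Prim n]]] - [Expr [Term [Factor [Prim n]]] - [Expr [Term [Factor [Prim n]]]]]]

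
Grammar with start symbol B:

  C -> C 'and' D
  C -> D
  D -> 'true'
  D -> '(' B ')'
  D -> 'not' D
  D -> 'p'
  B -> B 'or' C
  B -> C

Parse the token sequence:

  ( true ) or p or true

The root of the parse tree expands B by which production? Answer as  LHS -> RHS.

[B [B [B [C [D ( [B [C [D true]]] )]]] or [C [D p]]] or [C [D true]]]

B -> B 'or' C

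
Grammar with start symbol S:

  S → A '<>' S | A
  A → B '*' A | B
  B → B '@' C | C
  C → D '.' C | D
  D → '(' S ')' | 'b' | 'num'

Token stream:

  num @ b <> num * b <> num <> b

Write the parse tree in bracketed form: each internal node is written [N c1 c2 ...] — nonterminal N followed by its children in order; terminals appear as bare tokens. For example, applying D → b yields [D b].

[S [A [B [B [C [D num]]] @ [C [D b]]]] <> [S [A [B [C [D num]]] * [A [B [C [D b]]]]] <> [S [A [B [C [D num]]]] <> [S [A [B [C [D b]]]]]]]]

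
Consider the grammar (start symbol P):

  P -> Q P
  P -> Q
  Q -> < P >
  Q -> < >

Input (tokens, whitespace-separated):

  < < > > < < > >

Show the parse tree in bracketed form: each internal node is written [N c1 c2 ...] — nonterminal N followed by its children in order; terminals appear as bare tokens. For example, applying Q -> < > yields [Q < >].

[P [Q < [P [Q < >]] >] [P [Q < [P [Q < >]] >]]]

P
Q P
< P > P
< Q > P
< < > > P
< < > > Q
< < > > < P >
< < > > < Q >
< < > > < < > >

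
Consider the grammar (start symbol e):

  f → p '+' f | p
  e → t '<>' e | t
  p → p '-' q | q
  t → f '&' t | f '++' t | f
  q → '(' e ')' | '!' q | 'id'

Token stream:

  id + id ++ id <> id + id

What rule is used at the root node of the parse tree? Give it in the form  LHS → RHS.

[e [t [f [p [q id]] + [f [p [q id]]]] ++ [t [f [p [q id]]]]] <> [e [t [f [p [q id]] + [f [p [q id]]]]]]]

e → t '<>' e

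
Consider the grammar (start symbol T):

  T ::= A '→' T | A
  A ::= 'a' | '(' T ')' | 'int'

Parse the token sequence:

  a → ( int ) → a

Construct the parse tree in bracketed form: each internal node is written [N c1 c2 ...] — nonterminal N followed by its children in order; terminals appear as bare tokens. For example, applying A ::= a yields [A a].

T
A → T
a → T
a → A → T
a → ( T ) → T
a → ( A ) → T
a → ( int ) → T
a → ( int ) → A
a → ( int ) → a

[T [A a] → [T [A ( [T [A int]] )] → [T [A a]]]]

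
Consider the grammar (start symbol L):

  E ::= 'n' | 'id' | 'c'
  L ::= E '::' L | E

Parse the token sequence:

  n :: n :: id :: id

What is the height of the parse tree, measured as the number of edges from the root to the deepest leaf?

[L [E n] :: [L [E n] :: [L [E id] :: [L [E id]]]]]

5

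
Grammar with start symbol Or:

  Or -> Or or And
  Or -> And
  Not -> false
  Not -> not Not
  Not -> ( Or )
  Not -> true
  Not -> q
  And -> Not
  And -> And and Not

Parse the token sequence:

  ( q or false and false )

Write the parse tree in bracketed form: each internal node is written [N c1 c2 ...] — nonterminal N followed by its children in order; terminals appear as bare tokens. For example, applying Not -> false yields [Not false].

[Or [And [Not ( [Or [Or [And [Not q]]] or [And [And [Not false]] and [Not false]]] )]]]

Or
And
Not
( Or )
( Or or And )
( And or And )
( Not or And )
( q or And )
( q or And and Not )
( q or Not and Not )
( q or false and Not )
( q or false and false )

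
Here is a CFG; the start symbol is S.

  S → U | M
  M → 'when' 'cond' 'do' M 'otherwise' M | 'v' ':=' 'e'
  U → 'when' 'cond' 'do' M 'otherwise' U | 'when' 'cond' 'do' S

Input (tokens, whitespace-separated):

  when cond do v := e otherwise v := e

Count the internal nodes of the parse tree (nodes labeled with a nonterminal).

[S [M when cond do [M v := e] otherwise [M v := e]]]

4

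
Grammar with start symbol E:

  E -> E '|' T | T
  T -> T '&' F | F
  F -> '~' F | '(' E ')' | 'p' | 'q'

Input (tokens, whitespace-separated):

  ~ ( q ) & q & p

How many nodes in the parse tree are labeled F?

5

[E [T [T [T [F ~ [F ( [E [T [F q]]] )]]] & [F q]] & [F p]]]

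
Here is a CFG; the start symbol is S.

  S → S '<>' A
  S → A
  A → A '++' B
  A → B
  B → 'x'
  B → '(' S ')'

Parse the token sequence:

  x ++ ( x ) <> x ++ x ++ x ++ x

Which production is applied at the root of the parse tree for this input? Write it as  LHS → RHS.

S → S '<>' A

[S [S [A [A [B x]] ++ [B ( [S [A [B x]]] )]]] <> [A [A [A [A [B x]] ++ [B x]] ++ [B x]] ++ [B x]]]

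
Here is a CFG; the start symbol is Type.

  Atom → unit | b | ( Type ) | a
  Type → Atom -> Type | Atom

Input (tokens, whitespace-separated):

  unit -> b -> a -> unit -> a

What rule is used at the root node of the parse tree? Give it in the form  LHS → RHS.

[Type [Atom unit] -> [Type [Atom b] -> [Type [Atom a] -> [Type [Atom unit] -> [Type [Atom a]]]]]]

Type → Atom -> Type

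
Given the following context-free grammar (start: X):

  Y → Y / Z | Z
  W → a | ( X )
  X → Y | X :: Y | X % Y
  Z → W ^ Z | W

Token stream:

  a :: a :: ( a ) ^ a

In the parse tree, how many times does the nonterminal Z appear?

5

[X [X [X [Y [Z [W a]]]] :: [Y [Z [W a]]]] :: [Y [Z [W ( [X [Y [Z [W a]]]] )] ^ [Z [W a]]]]]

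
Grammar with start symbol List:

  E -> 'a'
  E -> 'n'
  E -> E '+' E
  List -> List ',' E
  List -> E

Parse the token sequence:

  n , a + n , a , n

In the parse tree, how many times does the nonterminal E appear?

6

[List [List [List [List [E n]] , [E [E a] + [E n]]] , [E a]] , [E n]]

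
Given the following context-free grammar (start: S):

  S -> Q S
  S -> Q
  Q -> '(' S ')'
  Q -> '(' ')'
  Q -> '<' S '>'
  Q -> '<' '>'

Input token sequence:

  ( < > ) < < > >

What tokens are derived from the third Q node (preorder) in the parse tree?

[S [Q ( [S [Q < >]] )] [S [Q < [S [Q < >]] >]]]

< < > >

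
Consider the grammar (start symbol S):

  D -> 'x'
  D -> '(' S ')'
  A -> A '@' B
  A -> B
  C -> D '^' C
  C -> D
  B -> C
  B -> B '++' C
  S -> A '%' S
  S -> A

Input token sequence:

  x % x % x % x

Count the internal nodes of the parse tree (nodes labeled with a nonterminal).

20

[S [A [B [C [D x]]]] % [S [A [B [C [D x]]]] % [S [A [B [C [D x]]]] % [S [A [B [C [D x]]]]]]]]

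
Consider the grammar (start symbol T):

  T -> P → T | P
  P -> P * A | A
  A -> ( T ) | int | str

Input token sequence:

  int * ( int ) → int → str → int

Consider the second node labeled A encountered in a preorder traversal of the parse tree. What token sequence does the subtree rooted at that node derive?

[T [P [P [A int]] * [A ( [T [P [A int]]] )]] → [T [P [A int]] → [T [P [A str]] → [T [P [A int]]]]]]

( int )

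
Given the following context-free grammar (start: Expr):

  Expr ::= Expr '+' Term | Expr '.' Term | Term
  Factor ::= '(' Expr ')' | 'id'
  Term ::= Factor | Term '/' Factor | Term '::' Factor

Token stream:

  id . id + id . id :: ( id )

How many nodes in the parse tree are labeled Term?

[Expr [Expr [Expr [Expr [Term [Factor id]]] . [Term [Factor id]]] + [Term [Factor id]]] . [Term [Term [Factor id]] :: [Factor ( [Expr [Term [Factor id]]] )]]]

6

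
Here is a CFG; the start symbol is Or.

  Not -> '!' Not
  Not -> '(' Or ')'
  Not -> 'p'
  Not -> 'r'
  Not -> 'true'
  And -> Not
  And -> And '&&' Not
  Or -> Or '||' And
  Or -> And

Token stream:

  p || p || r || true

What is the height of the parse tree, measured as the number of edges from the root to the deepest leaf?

[Or [Or [Or [Or [And [Not p]]] || [And [Not p]]] || [And [Not r]]] || [And [Not true]]]

6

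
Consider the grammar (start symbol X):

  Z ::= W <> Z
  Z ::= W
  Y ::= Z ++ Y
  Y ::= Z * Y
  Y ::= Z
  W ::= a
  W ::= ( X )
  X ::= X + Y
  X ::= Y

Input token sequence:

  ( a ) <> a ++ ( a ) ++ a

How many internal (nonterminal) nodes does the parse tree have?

[X [Y [Z [W ( [X [Y [Z [W a]]]] )] <> [Z [W a]]] ++ [Y [Z [W ( [X [Y [Z [W a]]]] )]] ++ [Y [Z [W a]]]]]]

20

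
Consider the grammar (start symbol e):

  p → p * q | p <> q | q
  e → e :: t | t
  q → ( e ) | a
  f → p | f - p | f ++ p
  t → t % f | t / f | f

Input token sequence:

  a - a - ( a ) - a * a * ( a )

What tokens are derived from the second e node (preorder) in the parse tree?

a

[e [t [f [f [f [f [p [q a]]] - [p [q a]]] - [p [q ( [e [t [f [p [q a]]]]] )]]] - [p [p [p [q a]] * [q a]] * [q ( [e [t [f [p [q a]]]]] )]]]]]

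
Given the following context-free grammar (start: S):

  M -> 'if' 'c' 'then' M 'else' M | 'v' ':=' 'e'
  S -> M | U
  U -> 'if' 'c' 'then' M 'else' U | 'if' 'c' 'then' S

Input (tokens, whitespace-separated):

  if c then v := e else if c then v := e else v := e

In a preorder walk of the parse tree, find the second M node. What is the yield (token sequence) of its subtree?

[S [M if c then [M v := e] else [M if c then [M v := e] else [M v := e]]]]

v := e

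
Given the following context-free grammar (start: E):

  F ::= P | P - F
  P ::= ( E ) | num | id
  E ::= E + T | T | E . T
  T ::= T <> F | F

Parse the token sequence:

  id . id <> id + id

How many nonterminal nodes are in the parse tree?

15

[E [E [E [T [F [P id]]]] . [T [T [F [P id]]] <> [F [P id]]]] + [T [F [P id]]]]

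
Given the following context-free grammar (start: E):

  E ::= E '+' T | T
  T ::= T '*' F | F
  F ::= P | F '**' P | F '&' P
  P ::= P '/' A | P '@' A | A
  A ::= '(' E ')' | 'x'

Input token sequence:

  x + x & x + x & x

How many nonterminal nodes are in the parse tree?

21

[E [E [E [T [F [P [A x]]]]] + [T [F [F [P [A x]]] & [P [A x]]]]] + [T [F [F [P [A x]]] & [P [A x]]]]]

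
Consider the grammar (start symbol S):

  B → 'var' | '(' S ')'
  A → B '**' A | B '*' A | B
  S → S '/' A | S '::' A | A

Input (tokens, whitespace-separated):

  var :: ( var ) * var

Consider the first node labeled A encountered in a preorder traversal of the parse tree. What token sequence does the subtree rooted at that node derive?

[S [S [A [B var]]] :: [A [B ( [S [A [B var]]] )] * [A [B var]]]]

var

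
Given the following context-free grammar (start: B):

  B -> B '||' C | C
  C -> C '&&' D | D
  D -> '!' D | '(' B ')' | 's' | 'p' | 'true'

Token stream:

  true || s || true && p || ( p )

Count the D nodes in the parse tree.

[B [B [B [B [C [D true]]] || [C [D s]]] || [C [C [D true]] && [D p]]] || [C [D ( [B [C [D p]]] )]]]

6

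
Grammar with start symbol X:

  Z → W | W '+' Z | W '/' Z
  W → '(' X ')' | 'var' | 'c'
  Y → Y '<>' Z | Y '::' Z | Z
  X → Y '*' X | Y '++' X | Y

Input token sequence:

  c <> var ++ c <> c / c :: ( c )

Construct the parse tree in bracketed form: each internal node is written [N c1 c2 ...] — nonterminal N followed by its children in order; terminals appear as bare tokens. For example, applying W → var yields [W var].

[X [Y [Y [Z [W c]]] <> [Z [W var]]] ++ [X [Y [Y [Y [Z [W c]]] <> [Z [W c] / [Z [W c]]]] :: [Z [W ( [X [Y [Z [W c]]]] )]]]]]

X
Y ++ X
Y <> Z ++ X
Z <> Z ++ X
W <> Z ++ X
c <> Z ++ X
c <> W ++ X
c <> var ++ X
c <> var ++ Y
c <> var ++ Y :: Z
c <> var ++ Y <> Z :: Z
c <> var ++ Z <> Z :: Z
c <> var ++ W <> Z :: Z
c <> var ++ c <> Z :: Z
c <> var ++ c <> W / Z :: Z
c <> var ++ c <> c / Z :: Z
c <> var ++ c <> c / W :: Z
c <> var ++ c <> c / c :: Z
c <> var ++ c <> c / c :: W
c <> var ++ c <> c / c :: ( X )
c <> var ++ c <> c / c :: ( Y )
c <> var ++ c <> c / c :: ( Z )
c <> var ++ c <> c / c :: ( W )
c <> var ++ c <> c / c :: ( c )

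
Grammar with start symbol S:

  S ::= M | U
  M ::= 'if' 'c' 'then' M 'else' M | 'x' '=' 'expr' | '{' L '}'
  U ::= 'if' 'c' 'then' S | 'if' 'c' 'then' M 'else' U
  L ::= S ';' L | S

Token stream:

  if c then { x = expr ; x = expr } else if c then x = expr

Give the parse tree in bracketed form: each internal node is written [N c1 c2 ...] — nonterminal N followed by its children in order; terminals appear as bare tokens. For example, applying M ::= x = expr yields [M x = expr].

S
U
if c then M else U
if c then { L } else U
if c then { S ; L } else U
if c then { M ; L } else U
if c then { x = expr ; L } else U
if c then { x = expr ; S } else U
if c then { x = expr ; M } else U
if c then { x = expr ; x = expr } else U
if c then { x = expr ; x = expr } else if c then S
if c then { x = expr ; x = expr } else if c then M
if c then { x = expr ; x = expr } else if c then x = expr

[S [U if c then [M { [L [S [M x = expr]] ; [L [S [M x = expr]]]] }] else [U if c then [S [M x = expr]]]]]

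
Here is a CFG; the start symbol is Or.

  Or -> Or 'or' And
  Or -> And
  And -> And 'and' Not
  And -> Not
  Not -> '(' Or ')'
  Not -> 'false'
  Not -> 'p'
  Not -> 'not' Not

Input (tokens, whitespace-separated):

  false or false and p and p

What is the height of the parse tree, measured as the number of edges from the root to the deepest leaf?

[Or [Or [And [Not false]]] or [And [And [And [Not false]] and [Not p]] and [Not p]]]

5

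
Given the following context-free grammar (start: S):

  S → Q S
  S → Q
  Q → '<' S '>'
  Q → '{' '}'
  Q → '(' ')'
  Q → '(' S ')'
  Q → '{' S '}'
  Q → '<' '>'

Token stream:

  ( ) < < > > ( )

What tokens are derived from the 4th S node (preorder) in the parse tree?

[S [Q ( )] [S [Q < [S [Q < >]] >] [S [Q ( )]]]]

( )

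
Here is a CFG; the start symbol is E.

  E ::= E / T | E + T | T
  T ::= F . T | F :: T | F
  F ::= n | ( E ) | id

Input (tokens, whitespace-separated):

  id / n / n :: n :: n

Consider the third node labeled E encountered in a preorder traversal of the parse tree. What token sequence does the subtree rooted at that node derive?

[E [E [E [T [F id]]] / [T [F n]]] / [T [F n] :: [T [F n] :: [T [F n]]]]]

id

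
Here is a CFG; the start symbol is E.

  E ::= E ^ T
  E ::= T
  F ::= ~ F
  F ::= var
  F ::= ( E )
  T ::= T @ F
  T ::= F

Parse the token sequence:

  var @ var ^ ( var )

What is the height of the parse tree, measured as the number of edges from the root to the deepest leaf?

[E [E [T [T [F var]] @ [F var]]] ^ [T [F ( [E [T [F var]]] )]]]

6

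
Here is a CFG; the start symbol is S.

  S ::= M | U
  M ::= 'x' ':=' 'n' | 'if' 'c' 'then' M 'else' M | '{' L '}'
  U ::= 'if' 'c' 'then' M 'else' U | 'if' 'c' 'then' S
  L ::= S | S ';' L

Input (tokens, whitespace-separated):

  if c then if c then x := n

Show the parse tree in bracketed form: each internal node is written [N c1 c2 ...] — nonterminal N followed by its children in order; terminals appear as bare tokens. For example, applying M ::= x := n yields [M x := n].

[S [U if c then [S [U if c then [S [M x := n]]]]]]

S
U
if c then S
if c then U
if c then if c then S
if c then if c then M
if c then if c then x := n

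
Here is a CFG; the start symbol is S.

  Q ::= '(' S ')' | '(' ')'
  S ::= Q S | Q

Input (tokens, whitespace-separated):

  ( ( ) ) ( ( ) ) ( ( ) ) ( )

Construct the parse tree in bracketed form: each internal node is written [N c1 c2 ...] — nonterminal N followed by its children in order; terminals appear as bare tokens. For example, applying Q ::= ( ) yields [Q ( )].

S
Q S
( S ) S
( Q ) S
( ( ) ) S
( ( ) ) Q S
( ( ) ) ( S ) S
( ( ) ) ( Q ) S
( ( ) ) ( ( ) ) S
( ( ) ) ( ( ) ) Q S
( ( ) ) ( ( ) ) ( S ) S
( ( ) ) ( ( ) ) ( Q ) S
( ( ) ) ( ( ) ) ( ( ) ) S
( ( ) ) ( ( ) ) ( ( ) ) Q
( ( ) ) ( ( ) ) ( ( ) ) ( )

[S [Q ( [S [Q ( )]] )] [S [Q ( [S [Q ( )]] )] [S [Q ( [S [Q ( )]] )] [S [Q ( )]]]]]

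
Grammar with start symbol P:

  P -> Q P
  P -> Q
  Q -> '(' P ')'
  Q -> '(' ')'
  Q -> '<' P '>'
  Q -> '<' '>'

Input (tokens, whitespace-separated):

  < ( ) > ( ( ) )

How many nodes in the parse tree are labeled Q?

[P [Q < [P [Q ( )]] >] [P [Q ( [P [Q ( )]] )]]]

4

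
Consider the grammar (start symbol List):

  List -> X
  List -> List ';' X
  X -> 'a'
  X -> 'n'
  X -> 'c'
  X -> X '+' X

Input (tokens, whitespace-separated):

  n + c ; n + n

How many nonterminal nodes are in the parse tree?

8

[List [List [X [X n] + [X c]]] ; [X [X n] + [X n]]]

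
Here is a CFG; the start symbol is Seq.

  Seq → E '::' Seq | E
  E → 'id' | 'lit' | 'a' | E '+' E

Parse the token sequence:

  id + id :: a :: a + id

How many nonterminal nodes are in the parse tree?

10

[Seq [E [E id] + [E id]] :: [Seq [E a] :: [Seq [E [E a] + [E id]]]]]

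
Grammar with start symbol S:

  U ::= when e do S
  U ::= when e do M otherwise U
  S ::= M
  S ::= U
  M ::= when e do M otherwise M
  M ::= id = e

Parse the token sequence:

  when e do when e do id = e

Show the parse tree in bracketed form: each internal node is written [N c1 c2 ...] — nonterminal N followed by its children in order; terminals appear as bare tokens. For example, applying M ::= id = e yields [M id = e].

[S [U when e do [S [U when e do [S [M id = e]]]]]]

S
U
when e do S
when e do U
when e do when e do S
when e do when e do M
when e do when e do id = e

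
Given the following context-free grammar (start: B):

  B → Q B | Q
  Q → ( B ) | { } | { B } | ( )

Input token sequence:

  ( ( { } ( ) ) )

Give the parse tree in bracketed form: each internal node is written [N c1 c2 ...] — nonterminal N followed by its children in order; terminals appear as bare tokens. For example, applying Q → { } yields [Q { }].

B
Q
( B )
( Q )
( ( B ) )
( ( Q B ) )
( ( { } B ) )
( ( { } Q ) )
( ( { } ( ) ) )

[B [Q ( [B [Q ( [B [Q { }] [B [Q ( )]]] )]] )]]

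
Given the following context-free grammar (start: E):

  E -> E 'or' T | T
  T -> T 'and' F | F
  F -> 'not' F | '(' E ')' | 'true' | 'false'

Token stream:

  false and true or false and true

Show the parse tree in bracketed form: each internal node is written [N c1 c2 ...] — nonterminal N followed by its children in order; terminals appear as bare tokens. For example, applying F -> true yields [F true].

[E [E [T [T [F false]] and [F true]]] or [T [T [F false]] and [F true]]]

E
E or T
T or T
T and F or T
F and F or T
false and F or T
false and true or T
false and true or T and F
false and true or F and F
false and true or false and F
false and true or false and true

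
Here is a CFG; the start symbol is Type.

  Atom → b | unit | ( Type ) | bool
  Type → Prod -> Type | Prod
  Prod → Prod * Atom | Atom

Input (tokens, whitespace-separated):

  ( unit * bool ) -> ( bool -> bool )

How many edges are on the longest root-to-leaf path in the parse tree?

8

[Type [Prod [Atom ( [Type [Prod [Prod [Atom unit]] * [Atom bool]]] )]] -> [Type [Prod [Atom ( [Type [Prod [Atom bool]] -> [Type [Prod [Atom bool]]]] )]]]]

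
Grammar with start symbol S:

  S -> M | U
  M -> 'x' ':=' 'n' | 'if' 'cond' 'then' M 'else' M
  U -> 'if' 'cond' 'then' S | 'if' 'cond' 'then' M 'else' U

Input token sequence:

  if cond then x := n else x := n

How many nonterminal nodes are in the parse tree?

4

[S [M if cond then [M x := n] else [M x := n]]]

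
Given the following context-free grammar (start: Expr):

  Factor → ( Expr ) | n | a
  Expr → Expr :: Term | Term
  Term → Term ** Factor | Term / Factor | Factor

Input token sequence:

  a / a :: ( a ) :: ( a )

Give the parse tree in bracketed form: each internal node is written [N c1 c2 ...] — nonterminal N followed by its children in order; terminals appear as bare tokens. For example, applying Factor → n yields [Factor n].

[Expr [Expr [Expr [Term [Term [Factor a]] / [Factor a]]] :: [Term [Factor ( [Expr [Term [Factor a]]] )]]] :: [Term [Factor ( [Expr [Term [Factor a]]] )]]]

Expr
Expr :: Term
Expr :: Term :: Term
Term :: Term :: Term
Term / Factor :: Term :: Term
Factor / Factor :: Term :: Term
a / Factor :: Term :: Term
a / a :: Term :: Term
a / a :: Factor :: Term
a / a :: ( Expr ) :: Term
a / a :: ( Term ) :: Term
a / a :: ( Factor ) :: Term
a / a :: ( a ) :: Term
a / a :: ( a ) :: Factor
a / a :: ( a ) :: ( Expr )
a / a :: ( a ) :: ( Term )
a / a :: ( a ) :: ( Factor )
a / a :: ( a ) :: ( a )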